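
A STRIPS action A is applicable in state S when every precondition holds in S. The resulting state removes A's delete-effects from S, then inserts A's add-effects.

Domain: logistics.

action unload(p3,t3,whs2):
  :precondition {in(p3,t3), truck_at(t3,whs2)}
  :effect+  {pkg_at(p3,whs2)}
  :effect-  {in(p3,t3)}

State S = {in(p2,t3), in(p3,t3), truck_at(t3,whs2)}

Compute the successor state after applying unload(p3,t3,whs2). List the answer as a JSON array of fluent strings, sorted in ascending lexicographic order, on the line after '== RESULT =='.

Progress:
  pre ⊆ S: {in(p3,t3), truck_at(t3,whs2)} ⊆ S  — applicable
  S \ del = {in(p2,t3), truck_at(t3,whs2)}
  ∪ add   = {in(p2,t3), pkg_at(p3,whs2), truck_at(t3,whs2)}

== RESULT ==
["in(p2,t3)", "pkg_at(p3,whs2)", "truck_at(t3,whs2)"]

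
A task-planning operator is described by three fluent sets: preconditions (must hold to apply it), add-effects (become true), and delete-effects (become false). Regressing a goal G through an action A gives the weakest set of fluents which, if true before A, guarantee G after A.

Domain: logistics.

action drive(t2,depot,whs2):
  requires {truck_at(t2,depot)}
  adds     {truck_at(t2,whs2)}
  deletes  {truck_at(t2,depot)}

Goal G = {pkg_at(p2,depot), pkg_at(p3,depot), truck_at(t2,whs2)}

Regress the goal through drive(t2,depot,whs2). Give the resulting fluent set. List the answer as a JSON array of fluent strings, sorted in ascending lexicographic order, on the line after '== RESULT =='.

Regress:
  G ∩ del = {}  (empty — regression defined)
  G \ add = {pkg_at(p2,depot), pkg_at(p3,depot), truck_at(t2,whs2)} \ {truck_at(t2,whs2)} = {pkg_at(p2,depot), pkg_at(p3,depot)}
  ∪ pre   = {pkg_at(p2,depot), pkg_at(p3,depot)} ∪ {truck_at(t2,depot)}
          = {pkg_at(p2,depot), pkg_at(p3,depot), truck_at(t2,depot)}

== RESULT ==
["pkg_at(p2,depot)", "pkg_at(p3,depot)", "truck_at(t2,depot)"]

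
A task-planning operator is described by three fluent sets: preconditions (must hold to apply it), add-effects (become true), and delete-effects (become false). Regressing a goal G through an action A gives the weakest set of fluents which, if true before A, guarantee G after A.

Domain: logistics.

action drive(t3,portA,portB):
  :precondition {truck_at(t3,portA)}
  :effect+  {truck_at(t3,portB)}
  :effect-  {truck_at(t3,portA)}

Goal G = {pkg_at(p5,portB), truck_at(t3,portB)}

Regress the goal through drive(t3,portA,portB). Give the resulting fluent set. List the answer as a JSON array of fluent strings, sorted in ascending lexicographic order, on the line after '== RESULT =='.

Compute (G \ add) ∪ pre:
  G ∩ del = {}  (empty — regression defined)
  G \ add = {pkg_at(p5,portB), truck_at(t3,portB)} \ {truck_at(t3,portB)} = {pkg_at(p5,portB)}
  ∪ pre   = {pkg_at(p5,portB)} ∪ {truck_at(t3,portA)}
          = {pkg_at(p5,portB), truck_at(t3,portA)}

== RESULT ==
["pkg_at(p5,portB)", "truck_at(t3,portA)"]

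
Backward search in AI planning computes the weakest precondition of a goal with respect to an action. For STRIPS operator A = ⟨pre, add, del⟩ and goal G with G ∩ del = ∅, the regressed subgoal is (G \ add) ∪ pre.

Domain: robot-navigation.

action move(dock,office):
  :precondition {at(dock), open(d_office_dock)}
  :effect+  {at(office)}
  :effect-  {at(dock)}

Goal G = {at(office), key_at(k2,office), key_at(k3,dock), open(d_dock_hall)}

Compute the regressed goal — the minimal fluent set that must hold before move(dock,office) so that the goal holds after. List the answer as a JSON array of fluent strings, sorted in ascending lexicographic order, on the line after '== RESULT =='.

Regress:
  G ∩ del = {}  (empty — regression defined)
  G \ add = {at(office), key_at(k2,office), key_at(k3,dock), open(d_dock_hall)} \ {at(office)} = {key_at(k2,office), key_at(k3,dock), open(d_dock_hall)}
  ∪ pre   = {key_at(k2,office), key_at(k3,dock), open(d_dock_hall)} ∪ {at(dock), open(d_office_dock)}
          = {at(dock), key_at(k2,office), key_at(k3,dock), open(d_dock_hall), open(d_office_dock)}

== RESULT ==
["at(dock)", "key_at(k2,office)", "key_at(k3,dock)", "open(d_dock_hall)", "open(d_office_dock)"]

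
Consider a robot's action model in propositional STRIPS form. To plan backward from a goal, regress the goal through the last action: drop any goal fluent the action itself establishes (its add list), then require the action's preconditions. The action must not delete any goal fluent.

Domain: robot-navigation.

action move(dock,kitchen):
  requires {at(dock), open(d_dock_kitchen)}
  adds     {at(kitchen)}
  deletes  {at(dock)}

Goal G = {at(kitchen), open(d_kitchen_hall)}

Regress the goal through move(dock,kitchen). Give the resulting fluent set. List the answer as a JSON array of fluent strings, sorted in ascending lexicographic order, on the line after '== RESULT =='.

Regress:
  G ∩ del = {}  (empty — regression defined)
  G \ add = {at(kitchen), open(d_kitchen_hall)} \ {at(kitchen)} = {open(d_kitchen_hall)}
  ∪ pre   = {open(d_kitchen_hall)} ∪ {at(dock), open(d_dock_kitchen)}
          = {at(dock), open(d_dock_kitchen), open(d_kitchen_hall)}

== RESULT ==
["at(dock)", "open(d_dock_kitchen)", "open(d_kitchen_hall)"]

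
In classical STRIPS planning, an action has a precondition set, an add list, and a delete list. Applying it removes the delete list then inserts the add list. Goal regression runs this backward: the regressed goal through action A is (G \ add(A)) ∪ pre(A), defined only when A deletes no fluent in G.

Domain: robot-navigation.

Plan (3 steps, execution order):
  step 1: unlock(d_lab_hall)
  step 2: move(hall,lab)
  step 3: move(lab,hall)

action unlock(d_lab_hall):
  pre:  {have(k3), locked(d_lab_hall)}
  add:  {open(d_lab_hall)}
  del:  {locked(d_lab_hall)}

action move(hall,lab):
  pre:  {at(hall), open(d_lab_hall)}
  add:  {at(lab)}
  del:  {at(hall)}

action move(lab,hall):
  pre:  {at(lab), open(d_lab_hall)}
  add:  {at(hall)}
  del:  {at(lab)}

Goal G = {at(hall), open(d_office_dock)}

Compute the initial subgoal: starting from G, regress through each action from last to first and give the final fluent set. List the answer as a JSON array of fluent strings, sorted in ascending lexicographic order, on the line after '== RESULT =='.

Regress step by step:
  through step 3 (move(lab,hall)): drop {at(hall)}, keep {open(d_office_dock)}, require {at(lab), open(d_lab_hall)}
    → {at(lab), open(d_lab_hall), open(d_office_dock)}
  through step 2 (move(hall,lab)): drop {at(lab)}, keep {open(d_lab_hall), open(d_office_dock)}, require {at(hall), open(d_lab_hall)}
    → {at(hall), open(d_lab_hall), open(d_office_dock)}
  through step 1 (unlock(d_lab_hall)): drop {open(d_lab_hall)}, keep {at(hall), open(d_office_dock)}, require {have(k3), locked(d_lab_hall)}
    → {at(hall), have(k3), locked(d_lab_hall), open(d_office_dock)}

== RESULT ==
["at(hall)", "have(k3)", "locked(d_lab_hall)", "open(d_office_dock)"]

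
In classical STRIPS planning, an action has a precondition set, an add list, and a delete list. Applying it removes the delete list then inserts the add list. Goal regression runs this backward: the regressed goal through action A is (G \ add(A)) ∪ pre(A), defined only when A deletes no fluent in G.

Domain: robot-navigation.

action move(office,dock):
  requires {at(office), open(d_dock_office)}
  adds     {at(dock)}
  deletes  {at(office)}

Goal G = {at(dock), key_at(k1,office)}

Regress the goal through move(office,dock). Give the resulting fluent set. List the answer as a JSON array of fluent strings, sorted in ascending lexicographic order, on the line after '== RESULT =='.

Compute (G \ add) ∪ pre:
  G ∩ del = {}  (empty — regression defined)
  G \ add = {at(dock), key_at(k1,office)} \ {at(dock)} = {key_at(k1,office)}
  ∪ pre   = {key_at(k1,office)} ∪ {at(office), open(d_dock_office)}
          = {at(office), key_at(k1,office), open(d_dock_office)}

== RESULT ==
["at(office)", "key_at(k1,office)", "open(d_dock_office)"]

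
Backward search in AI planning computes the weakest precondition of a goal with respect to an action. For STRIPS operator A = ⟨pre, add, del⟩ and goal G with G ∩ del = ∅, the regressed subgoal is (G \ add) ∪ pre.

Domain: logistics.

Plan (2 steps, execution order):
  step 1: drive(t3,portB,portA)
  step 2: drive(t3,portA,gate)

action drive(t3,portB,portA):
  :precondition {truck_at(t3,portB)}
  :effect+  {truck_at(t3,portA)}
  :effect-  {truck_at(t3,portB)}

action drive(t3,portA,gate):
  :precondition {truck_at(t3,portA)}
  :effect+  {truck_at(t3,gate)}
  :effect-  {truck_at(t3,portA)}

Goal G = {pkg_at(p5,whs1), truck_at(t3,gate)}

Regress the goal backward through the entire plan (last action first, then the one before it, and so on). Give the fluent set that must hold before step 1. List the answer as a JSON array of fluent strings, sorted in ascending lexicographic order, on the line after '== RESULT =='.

Regress step by step:
  through step 2 (drive(t3,portA,gate)): drop {truck_at(t3,gate)}, keep {pkg_at(p5,whs1)}, require {truck_at(t3,portA)}
    → {pkg_at(p5,whs1), truck_at(t3,portA)}
  through step 1 (drive(t3,portB,portA)): drop {truck_at(t3,portA)}, keep {pkg_at(p5,whs1)}, require {truck_at(t3,portB)}
    → {pkg_at(p5,whs1), truck_at(t3,portB)}

== RESULT ==
["pkg_at(p5,whs1)", "truck_at(t3,portB)"]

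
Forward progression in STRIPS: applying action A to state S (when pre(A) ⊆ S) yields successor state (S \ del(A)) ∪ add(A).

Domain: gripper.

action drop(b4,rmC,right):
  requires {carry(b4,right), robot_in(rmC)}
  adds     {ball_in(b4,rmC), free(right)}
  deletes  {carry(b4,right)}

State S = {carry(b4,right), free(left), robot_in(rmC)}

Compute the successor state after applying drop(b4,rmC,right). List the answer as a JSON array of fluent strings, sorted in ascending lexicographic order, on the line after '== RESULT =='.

Progress:
  pre ⊆ S: {carry(b4,right), robot_in(rmC)} ⊆ S  — applicable
  S \ del = {free(left), robot_in(rmC)}
  ∪ add   = {ball_in(b4,rmC), free(left), free(right), robot_in(rmC)}

== RESULT ==
["ball_in(b4,rmC)", "free(left)", "free(right)", "robot_in(rmC)"]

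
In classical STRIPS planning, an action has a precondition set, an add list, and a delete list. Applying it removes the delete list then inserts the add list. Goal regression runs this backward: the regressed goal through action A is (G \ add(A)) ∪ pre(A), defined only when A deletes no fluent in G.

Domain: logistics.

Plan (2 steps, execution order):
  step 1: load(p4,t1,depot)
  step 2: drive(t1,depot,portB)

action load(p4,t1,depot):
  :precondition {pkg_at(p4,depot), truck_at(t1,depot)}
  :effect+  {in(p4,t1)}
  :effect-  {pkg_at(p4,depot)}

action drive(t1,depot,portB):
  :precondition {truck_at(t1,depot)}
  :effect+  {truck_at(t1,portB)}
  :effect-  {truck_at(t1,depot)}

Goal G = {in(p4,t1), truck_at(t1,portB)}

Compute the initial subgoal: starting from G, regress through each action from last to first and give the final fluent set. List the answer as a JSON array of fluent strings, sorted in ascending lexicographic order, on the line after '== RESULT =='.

Regress step by step:
  through step 2 (drive(t1,depot,portB)): drop {truck_at(t1,portB)}, keep {in(p4,t1)}, require {truck_at(t1,depot)}
    → {in(p4,t1), truck_at(t1,depot)}
  through step 1 (load(p4,t1,depot)): drop {in(p4,t1)}, keep {truck_at(t1,depot)}, require {pkg_at(p4,depot), truck_at(t1,depot)}
    → {pkg_at(p4,depot), truck_at(t1,depot)}

== RESULT ==
["pkg_at(p4,depot)", "truck_at(t1,depot)"]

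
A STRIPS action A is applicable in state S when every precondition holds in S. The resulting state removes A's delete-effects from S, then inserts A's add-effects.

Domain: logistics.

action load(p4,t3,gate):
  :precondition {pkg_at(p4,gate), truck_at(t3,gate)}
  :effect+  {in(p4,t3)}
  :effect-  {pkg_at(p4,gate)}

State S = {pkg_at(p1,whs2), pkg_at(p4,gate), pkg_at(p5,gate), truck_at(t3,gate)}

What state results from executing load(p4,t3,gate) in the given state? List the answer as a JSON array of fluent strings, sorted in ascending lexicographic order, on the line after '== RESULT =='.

Compute (S \ del) ∪ add:
  pre ⊆ S: {pkg_at(p4,gate), truck_at(t3,gate)} ⊆ S  — applicable
  S \ del = {pkg_at(p1,whs2), pkg_at(p5,gate), truck_at(t3,gate)}
  ∪ add   = {in(p4,t3), pkg_at(p1,whs2), pkg_at(p5,gate), truck_at(t3,gate)}

== RESULT ==
["in(p4,t3)", "pkg_at(p1,whs2)", "pkg_at(p5,gate)", "truck_at(t3,gate)"]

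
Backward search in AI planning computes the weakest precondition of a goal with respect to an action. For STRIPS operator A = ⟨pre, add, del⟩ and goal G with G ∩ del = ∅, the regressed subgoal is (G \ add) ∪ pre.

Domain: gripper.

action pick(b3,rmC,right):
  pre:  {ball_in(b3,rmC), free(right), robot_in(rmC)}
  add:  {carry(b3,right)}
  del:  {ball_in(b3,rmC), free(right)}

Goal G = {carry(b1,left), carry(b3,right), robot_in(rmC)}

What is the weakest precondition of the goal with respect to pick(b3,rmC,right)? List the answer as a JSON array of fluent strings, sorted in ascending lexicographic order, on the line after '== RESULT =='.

Regress:
  G ∩ del = {}  (empty — regression defined)
  G \ add = {carry(b1,left), carry(b3,right), robot_in(rmC)} \ {carry(b3,right)} = {carry(b1,left), robot_in(rmC)}
  ∪ pre   = {carry(b1,left), robot_in(rmC)} ∪ {ball_in(b3,rmC), free(right), robot_in(rmC)}
          = {ball_in(b3,rmC), carry(b1,left), free(right), robot_in(rmC)}

== RESULT ==
["ball_in(b3,rmC)", "carry(b1,left)", "free(right)", "robot_in(rmC)"]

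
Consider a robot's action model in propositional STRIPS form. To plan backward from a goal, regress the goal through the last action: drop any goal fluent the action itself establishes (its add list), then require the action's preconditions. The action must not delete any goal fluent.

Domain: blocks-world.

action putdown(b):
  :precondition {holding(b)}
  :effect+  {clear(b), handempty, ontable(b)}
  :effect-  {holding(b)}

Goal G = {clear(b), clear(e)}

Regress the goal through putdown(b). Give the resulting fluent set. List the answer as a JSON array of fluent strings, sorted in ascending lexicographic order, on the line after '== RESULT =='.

Compute (G \ add) ∪ pre:
  G ∩ del = {}  (empty — regression defined)
  G \ add = {clear(b), clear(e)} \ {clear(b), handempty, ontable(b)} = {clear(e)}
  ∪ pre   = {clear(e)} ∪ {holding(b)}
          = {clear(e), holding(b)}

== RESULT ==
["clear(e)", "holding(b)"]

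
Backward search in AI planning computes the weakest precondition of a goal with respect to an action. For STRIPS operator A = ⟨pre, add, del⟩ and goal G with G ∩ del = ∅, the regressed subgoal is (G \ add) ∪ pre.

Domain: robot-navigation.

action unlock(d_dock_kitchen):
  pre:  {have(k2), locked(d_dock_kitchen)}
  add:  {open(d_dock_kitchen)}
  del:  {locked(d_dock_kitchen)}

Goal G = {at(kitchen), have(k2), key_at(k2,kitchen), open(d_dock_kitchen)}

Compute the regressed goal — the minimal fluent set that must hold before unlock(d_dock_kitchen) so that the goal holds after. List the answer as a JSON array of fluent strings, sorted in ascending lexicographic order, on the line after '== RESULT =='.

Regress:
  G ∩ del = {}  (empty — regression defined)
  G \ add = {at(kitchen), have(k2), key_at(k2,kitchen), open(d_dock_kitchen)} \ {open(d_dock_kitchen)} = {at(kitchen), have(k2), key_at(k2,kitchen)}
  ∪ pre   = {at(kitchen), have(k2), key_at(k2,kitchen)} ∪ {have(k2), locked(d_dock_kitchen)}
          = {at(kitchen), have(k2), key_at(k2,kitchen), locked(d_dock_kitchen)}

== RESULT ==
["at(kitchen)", "have(k2)", "key_at(k2,kitchen)", "locked(d_dock_kitchen)"]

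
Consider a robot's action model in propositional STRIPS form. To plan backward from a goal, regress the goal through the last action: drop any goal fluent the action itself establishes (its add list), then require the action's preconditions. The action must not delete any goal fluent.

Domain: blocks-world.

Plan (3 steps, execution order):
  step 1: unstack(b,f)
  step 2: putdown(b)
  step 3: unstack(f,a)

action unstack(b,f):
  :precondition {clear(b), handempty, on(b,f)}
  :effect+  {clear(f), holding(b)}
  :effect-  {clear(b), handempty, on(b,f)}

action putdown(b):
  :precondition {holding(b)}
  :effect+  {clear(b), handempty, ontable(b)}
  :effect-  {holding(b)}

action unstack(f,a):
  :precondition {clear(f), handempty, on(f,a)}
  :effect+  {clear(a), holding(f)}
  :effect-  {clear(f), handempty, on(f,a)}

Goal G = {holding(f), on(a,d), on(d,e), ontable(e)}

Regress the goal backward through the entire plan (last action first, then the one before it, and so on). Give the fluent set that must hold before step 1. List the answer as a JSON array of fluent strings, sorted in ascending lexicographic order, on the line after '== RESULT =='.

Work backward from the goal:
  through step 3 (unstack(f,a)): drop {holding(f)}, keep {on(a,d), on(d,e), ontable(e)}, require {clear(f), handempty, on(f,a)}
    → {clear(f), handempty, on(a,d), on(d,e), on(f,a), ontable(e)}
  through step 2 (putdown(b)): drop {handempty}, keep {clear(f), on(a,d), on(d,e), on(f,a), ontable(e)}, require {holding(b)}
    → {clear(f), holding(b), on(a,d), on(d,e), on(f,a), ontable(e)}
  through step 1 (unstack(b,f)): drop {clear(f), holding(b)}, keep {on(a,d), on(d,e), on(f,a), ontable(e)}, require {clear(b), handempty, on(b,f)}
    → {clear(b), handempty, on(a,d), on(b,f), on(d,e), on(f,a), ontable(e)}

== RESULT ==
["clear(b)", "handempty", "on(a,d)", "on(b,f)", "on(d,e)", "on(f,a)", "ontable(e)"]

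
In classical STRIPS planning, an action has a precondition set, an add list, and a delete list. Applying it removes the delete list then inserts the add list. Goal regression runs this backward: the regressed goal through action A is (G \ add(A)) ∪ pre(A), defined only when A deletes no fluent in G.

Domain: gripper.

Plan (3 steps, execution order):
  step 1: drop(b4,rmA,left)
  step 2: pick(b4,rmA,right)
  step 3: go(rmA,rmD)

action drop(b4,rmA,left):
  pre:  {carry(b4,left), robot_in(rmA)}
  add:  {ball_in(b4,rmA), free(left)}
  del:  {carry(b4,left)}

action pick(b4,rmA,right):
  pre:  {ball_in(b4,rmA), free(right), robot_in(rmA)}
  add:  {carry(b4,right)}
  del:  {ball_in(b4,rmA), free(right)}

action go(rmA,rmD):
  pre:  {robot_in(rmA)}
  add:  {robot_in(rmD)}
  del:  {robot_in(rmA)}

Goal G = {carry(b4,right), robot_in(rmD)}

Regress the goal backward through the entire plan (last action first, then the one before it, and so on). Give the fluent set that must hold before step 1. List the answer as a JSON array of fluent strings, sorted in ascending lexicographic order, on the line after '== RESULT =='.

Regress step by step:
  through step 3 (go(rmA,rmD)): drop {robot_in(rmD)}, keep {carry(b4,right)}, require {robot_in(rmA)}
    → {carry(b4,right), robot_in(rmA)}
  through step 2 (pick(b4,rmA,right)): drop {carry(b4,right)}, keep {robot_in(rmA)}, require {ball_in(b4,rmA), free(right), robot_in(rmA)}
    → {ball_in(b4,rmA), free(right), robot_in(rmA)}
  through step 1 (drop(b4,rmA,left)): drop {ball_in(b4,rmA)}, keep {free(right), robot_in(rmA)}, require {carry(b4,left), robot_in(rmA)}
    → {carry(b4,left), free(right), robot_in(rmA)}

== RESULT ==
["carry(b4,left)", "free(right)", "robot_in(rmA)"]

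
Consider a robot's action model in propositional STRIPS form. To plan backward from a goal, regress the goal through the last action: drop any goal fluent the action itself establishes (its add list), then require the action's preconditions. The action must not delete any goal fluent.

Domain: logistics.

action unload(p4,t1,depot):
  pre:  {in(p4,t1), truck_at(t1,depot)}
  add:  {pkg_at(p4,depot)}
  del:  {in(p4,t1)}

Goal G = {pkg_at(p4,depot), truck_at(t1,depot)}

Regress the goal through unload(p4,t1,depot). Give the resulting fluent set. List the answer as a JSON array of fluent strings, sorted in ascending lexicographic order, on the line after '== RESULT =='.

Compute (G \ add) ∪ pre:
  G ∩ del = {}  (empty — regression defined)
  G \ add = {pkg_at(p4,depot), truck_at(t1,depot)} \ {pkg_at(p4,depot)} = {truck_at(t1,depot)}
  ∪ pre   = {truck_at(t1,depot)} ∪ {in(p4,t1), truck_at(t1,depot)}
          = {in(p4,t1), truck_at(t1,depot)}

== RESULT ==
["in(p4,t1)", "truck_at(t1,depot)"]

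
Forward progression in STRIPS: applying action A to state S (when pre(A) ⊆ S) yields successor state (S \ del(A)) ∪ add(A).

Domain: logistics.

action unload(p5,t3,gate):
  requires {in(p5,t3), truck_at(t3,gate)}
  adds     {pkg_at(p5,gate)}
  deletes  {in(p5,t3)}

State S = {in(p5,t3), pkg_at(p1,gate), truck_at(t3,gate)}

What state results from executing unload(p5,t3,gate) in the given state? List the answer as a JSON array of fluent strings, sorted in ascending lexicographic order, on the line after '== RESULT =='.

Compute (S \ del) ∪ add:
  pre ⊆ S: {in(p5,t3), truck_at(t3,gate)} ⊆ S  — applicable
  S \ del = {pkg_at(p1,gate), truck_at(t3,gate)}
  ∪ add   = {pkg_at(p1,gate), pkg_at(p5,gate), truck_at(t3,gate)}

== RESULT ==
["pkg_at(p1,gate)", "pkg_at(p5,gate)", "truck_at(t3,gate)"]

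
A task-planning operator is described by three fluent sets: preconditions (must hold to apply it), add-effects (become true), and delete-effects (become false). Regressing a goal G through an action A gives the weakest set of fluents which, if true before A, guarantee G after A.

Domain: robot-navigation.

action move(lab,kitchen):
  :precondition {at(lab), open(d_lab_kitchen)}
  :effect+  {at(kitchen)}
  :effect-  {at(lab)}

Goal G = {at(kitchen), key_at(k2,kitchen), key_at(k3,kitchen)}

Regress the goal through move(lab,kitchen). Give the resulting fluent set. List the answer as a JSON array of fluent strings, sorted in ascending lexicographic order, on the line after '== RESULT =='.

Compute (G \ add) ∪ pre:
  G ∩ del = {}  (empty — regression defined)
  G \ add = {at(kitchen), key_at(k2,kitchen), key_at(k3,kitchen)} \ {at(kitchen)} = {key_at(k2,kitchen), key_at(k3,kitchen)}
  ∪ pre   = {key_at(k2,kitchen), key_at(k3,kitchen)} ∪ {at(lab), open(d_lab_kitchen)}
          = {at(lab), key_at(k2,kitchen), key_at(k3,kitchen), open(d_lab_kitchen)}

== RESULT ==
["at(lab)", "key_at(k2,kitchen)", "key_at(k3,kitchen)", "open(d_lab_kitchen)"]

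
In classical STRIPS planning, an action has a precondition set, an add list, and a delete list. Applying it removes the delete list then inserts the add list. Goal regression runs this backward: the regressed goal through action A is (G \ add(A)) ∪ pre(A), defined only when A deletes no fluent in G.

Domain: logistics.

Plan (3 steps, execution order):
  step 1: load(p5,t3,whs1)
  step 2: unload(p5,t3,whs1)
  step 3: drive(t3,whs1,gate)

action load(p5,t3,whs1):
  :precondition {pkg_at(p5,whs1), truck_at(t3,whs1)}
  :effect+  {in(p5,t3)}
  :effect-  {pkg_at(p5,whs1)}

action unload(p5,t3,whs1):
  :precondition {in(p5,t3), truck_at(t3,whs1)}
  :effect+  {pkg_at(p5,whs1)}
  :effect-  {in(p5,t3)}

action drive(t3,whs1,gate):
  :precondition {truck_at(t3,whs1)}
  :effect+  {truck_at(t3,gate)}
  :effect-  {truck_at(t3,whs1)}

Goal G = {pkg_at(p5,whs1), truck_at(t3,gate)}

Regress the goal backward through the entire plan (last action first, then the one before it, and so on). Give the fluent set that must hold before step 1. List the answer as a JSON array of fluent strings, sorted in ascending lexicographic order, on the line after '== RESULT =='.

Work backward from the goal:
  through step 3 (drive(t3,whs1,gate)): drop {truck_at(t3,gate)}, keep {pkg_at(p5,whs1)}, require {truck_at(t3,whs1)}
    → {pkg_at(p5,whs1), truck_at(t3,whs1)}
  through step 2 (unload(p5,t3,whs1)): drop {pkg_at(p5,whs1)}, keep {truck_at(t3,whs1)}, require {in(p5,t3), truck_at(t3,whs1)}
    → {in(p5,t3), truck_at(t3,whs1)}
  through step 1 (load(p5,t3,whs1)): drop {in(p5,t3)}, keep {truck_at(t3,whs1)}, require {pkg_at(p5,whs1), truck_at(t3,whs1)}
    → {pkg_at(p5,whs1), truck_at(t3,whs1)}

== RESULT ==
["pkg_at(p5,whs1)", "truck_at(t3,whs1)"]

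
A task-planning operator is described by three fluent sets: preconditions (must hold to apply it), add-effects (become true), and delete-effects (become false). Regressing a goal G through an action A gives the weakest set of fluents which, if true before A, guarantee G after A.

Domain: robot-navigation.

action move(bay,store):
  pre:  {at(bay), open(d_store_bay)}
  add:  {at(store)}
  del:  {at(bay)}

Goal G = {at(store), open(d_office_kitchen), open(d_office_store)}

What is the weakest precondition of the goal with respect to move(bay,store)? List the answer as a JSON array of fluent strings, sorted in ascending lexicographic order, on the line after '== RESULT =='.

Compute (G \ add) ∪ pre:
  G ∩ del = {}  (empty — regression defined)
  G \ add = {at(store), open(d_office_kitchen), open(d_office_store)} \ {at(store)} = {open(d_office_kitchen), open(d_office_store)}
  ∪ pre   = {open(d_office_kitchen), open(d_office_store)} ∪ {at(bay), open(d_store_bay)}
          = {at(bay), open(d_office_kitchen), open(d_office_store), open(d_store_bay)}

== RESULT ==
["at(bay)", "open(d_office_kitchen)", "open(d_office_store)", "open(d_store_bay)"]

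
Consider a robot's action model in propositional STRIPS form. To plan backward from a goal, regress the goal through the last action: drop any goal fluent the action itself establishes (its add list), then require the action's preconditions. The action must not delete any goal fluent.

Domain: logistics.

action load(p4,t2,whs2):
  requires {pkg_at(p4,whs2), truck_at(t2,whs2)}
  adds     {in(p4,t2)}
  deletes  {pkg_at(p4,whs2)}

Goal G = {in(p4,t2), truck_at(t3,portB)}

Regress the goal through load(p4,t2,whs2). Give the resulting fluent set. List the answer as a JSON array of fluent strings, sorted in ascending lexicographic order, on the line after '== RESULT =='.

Regress:
  G ∩ del = {}  (empty — regression defined)
  G \ add = {in(p4,t2), truck_at(t3,portB)} \ {in(p4,t2)} = {truck_at(t3,portB)}
  ∪ pre   = {truck_at(t3,portB)} ∪ {pkg_at(p4,whs2), truck_at(t2,whs2)}
          = {pkg_at(p4,whs2), truck_at(t2,whs2), truck_at(t3,portB)}

== RESULT ==
["pkg_at(p4,whs2)", "truck_at(t2,whs2)", "truck_at(t3,portB)"]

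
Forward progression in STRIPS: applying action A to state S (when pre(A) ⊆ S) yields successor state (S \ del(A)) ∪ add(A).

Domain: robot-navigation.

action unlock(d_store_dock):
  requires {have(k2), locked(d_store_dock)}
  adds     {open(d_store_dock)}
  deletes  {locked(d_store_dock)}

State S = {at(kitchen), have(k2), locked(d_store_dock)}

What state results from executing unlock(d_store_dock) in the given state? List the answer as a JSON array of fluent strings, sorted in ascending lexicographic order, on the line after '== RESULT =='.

Progress:
  pre ⊆ S: {have(k2), locked(d_store_dock)} ⊆ S  — applicable
  S \ del = {at(kitchen), have(k2)}
  ∪ add   = {at(kitchen), have(k2), open(d_store_dock)}

== RESULT ==
["at(kitchen)", "have(k2)", "open(d_store_dock)"]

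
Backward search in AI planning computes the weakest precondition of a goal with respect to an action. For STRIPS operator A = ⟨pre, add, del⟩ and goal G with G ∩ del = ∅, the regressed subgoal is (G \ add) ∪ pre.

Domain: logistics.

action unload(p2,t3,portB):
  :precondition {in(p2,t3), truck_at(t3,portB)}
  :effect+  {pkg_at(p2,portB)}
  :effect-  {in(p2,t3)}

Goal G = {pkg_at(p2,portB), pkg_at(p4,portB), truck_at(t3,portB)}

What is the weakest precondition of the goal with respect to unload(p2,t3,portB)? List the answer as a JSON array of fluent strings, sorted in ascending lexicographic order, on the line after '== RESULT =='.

Compute (G \ add) ∪ pre:
  G ∩ del = {}  (empty — regression defined)
  G \ add = {pkg_at(p2,portB), pkg_at(p4,portB), truck_at(t3,portB)} \ {pkg_at(p2,portB)} = {pkg_at(p4,portB), truck_at(t3,portB)}
  ∪ pre   = {pkg_at(p4,portB), truck_at(t3,portB)} ∪ {in(p2,t3), truck_at(t3,portB)}
          = {in(p2,t3), pkg_at(p4,portB), truck_at(t3,portB)}

== RESULT ==
["in(p2,t3)", "pkg_at(p4,portB)", "truck_at(t3,portB)"]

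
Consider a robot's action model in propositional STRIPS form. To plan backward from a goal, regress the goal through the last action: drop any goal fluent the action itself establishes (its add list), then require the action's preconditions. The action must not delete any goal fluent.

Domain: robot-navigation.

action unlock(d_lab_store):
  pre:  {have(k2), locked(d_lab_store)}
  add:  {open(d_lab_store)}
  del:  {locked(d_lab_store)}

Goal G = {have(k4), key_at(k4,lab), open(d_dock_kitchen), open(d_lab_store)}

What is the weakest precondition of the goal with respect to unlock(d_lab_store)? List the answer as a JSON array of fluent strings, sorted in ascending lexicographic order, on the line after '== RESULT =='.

Regress:
  G ∩ del = {}  (empty — regression defined)
  G \ add = {have(k4), key_at(k4,lab), open(d_dock_kitchen), open(d_lab_store)} \ {open(d_lab_store)} = {have(k4), key_at(k4,lab), open(d_dock_kitchen)}
  ∪ pre   = {have(k4), key_at(k4,lab), open(d_dock_kitchen)} ∪ {have(k2), locked(d_lab_store)}
          = {have(k2), have(k4), key_at(k4,lab), locked(d_lab_store), open(d_dock_kitchen)}

== RESULT ==
["have(k2)", "have(k4)", "key_at(k4,lab)", "locked(d_lab_store)", "open(d_dock_kitchen)"]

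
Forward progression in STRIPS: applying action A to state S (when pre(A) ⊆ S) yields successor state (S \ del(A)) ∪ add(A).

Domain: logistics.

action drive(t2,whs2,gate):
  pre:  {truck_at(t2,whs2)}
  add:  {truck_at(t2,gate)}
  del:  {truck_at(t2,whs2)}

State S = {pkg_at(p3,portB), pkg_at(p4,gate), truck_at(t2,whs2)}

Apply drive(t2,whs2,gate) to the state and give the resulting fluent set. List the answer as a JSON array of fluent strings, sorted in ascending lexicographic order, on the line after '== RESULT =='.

Compute (S \ del) ∪ add:
  pre ⊆ S: {truck_at(t2,whs2)} ⊆ S  — applicable
  S \ del = {pkg_at(p3,portB), pkg_at(p4,gate)}
  ∪ add   = {pkg_at(p3,portB), pkg_at(p4,gate), truck_at(t2,gate)}

== RESULT ==
["pkg_at(p3,portB)", "pkg_at(p4,gate)", "truck_at(t2,gate)"]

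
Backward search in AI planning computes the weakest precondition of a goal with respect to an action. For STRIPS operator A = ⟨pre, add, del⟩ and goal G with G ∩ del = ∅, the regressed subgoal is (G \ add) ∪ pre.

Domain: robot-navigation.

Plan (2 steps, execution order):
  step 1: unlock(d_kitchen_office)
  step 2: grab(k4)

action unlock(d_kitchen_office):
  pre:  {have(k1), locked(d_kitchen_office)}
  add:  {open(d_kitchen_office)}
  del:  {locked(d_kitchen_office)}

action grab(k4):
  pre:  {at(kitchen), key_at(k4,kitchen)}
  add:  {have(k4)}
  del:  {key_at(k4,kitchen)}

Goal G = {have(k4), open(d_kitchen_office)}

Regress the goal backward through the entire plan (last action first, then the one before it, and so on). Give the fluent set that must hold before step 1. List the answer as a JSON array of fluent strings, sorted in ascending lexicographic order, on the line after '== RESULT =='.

Regress step by step:
  through step 2 (grab(k4)): drop {have(k4)}, keep {open(d_kitchen_office)}, require {at(kitchen), key_at(k4,kitchen)}
    → {at(kitchen), key_at(k4,kitchen), open(d_kitchen_office)}
  through step 1 (unlock(d_kitchen_office)): drop {open(d_kitchen_office)}, keep {at(kitchen), key_at(k4,kitchen)}, require {have(k1), locked(d_kitchen_office)}
    → {at(kitchen), have(k1), key_at(k4,kitchen), locked(d_kitchen_office)}

== RESULT ==
["at(kitchen)", "have(k1)", "key_at(k4,kitchen)", "locked(d_kitchen_office)"]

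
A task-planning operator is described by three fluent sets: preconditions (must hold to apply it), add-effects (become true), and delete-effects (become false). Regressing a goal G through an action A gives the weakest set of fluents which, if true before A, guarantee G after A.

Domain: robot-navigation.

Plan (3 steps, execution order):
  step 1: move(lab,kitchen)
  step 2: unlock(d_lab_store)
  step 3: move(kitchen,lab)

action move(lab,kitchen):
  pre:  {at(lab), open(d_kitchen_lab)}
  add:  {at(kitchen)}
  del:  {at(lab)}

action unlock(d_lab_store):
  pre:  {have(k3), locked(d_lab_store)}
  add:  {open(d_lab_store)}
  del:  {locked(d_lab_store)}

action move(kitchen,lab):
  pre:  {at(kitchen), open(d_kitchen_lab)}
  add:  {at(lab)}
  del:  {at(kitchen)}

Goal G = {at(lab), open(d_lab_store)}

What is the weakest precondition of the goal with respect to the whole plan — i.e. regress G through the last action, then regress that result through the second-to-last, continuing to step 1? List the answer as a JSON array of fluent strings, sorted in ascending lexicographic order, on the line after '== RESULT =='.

Regress step by step:
  through step 3 (move(kitchen,lab)): drop {at(lab)}, keep {open(d_lab_store)}, require {at(kitchen), open(d_kitchen_lab)}
    → {at(kitchen), open(d_kitchen_lab), open(d_lab_store)}
  through step 2 (unlock(d_lab_store)): drop {open(d_lab_store)}, keep {at(kitchen), open(d_kitchen_lab)}, require {have(k3), locked(d_lab_store)}
    → {at(kitchen), have(k3), locked(d_lab_store), open(d_kitchen_lab)}
  through step 1 (move(lab,kitchen)): drop {at(kitchen)}, keep {have(k3), locked(d_lab_store), open(d_kitchen_lab)}, require {at(lab), open(d_kitchen_lab)}
    → {at(lab), have(k3), locked(d_lab_store), open(d_kitchen_lab)}

== RESULT ==
["at(lab)", "have(k3)", "locked(d_lab_store)", "open(d_kitchen_lab)"]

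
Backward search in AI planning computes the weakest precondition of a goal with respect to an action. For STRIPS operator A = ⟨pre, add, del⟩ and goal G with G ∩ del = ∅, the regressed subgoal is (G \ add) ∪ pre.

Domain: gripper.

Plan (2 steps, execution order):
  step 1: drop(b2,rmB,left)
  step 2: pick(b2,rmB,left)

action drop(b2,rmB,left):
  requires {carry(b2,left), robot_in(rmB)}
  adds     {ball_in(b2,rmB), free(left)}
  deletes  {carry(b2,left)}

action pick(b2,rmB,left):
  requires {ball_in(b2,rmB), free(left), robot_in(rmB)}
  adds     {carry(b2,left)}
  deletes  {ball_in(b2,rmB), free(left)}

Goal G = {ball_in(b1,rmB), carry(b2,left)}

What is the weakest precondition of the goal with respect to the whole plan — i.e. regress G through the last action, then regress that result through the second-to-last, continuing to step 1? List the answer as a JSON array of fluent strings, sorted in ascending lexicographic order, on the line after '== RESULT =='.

Regress step by step:
  through step 2 (pick(b2,rmB,left)): drop {carry(b2,left)}, keep {ball_in(b1,rmB)}, require {ball_in(b2,rmB), free(left), robot_in(rmB)}
    → {ball_in(b1,rmB), ball_in(b2,rmB), free(left), robot_in(rmB)}
  through step 1 (drop(b2,rmB,left)): drop {ball_in(b2,rmB), free(left)}, keep {ball_in(b1,rmB), robot_in(rmB)}, require {carry(b2,left), robot_in(rmB)}
    → {ball_in(b1,rmB), carry(b2,left), robot_in(rmB)}

== RESULT ==
["ball_in(b1,rmB)", "carry(b2,left)", "robot_in(rmB)"]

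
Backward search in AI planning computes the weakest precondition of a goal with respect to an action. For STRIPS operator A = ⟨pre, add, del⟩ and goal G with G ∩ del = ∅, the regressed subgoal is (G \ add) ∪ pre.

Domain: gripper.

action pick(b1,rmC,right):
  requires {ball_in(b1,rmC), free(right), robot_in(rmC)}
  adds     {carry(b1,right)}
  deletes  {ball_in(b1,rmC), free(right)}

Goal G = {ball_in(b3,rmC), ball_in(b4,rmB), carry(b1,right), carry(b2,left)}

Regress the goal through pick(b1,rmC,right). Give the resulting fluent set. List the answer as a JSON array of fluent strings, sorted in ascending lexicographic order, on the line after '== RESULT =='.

Regress:
  G ∩ del = {}  (empty — regression defined)
  G \ add = {ball_in(b3,rmC), ball_in(b4,rmB), carry(b1,right), carry(b2,left)} \ {carry(b1,right)} = {ball_in(b3,rmC), ball_in(b4,rmB), carry(b2,left)}
  ∪ pre   = {ball_in(b3,rmC), ball_in(b4,rmB), carry(b2,left)} ∪ {ball_in(b1,rmC), free(right), robot_in(rmC)}
          = {ball_in(b1,rmC), ball_in(b3,rmC), ball_in(b4,rmB), carry(b2,left), free(right), robot_in(rmC)}

== RESULT ==
["ball_in(b1,rmC)", "ball_in(b3,rmC)", "ball_in(b4,rmB)", "carry(b2,left)", "free(right)", "robot_in(rmC)"]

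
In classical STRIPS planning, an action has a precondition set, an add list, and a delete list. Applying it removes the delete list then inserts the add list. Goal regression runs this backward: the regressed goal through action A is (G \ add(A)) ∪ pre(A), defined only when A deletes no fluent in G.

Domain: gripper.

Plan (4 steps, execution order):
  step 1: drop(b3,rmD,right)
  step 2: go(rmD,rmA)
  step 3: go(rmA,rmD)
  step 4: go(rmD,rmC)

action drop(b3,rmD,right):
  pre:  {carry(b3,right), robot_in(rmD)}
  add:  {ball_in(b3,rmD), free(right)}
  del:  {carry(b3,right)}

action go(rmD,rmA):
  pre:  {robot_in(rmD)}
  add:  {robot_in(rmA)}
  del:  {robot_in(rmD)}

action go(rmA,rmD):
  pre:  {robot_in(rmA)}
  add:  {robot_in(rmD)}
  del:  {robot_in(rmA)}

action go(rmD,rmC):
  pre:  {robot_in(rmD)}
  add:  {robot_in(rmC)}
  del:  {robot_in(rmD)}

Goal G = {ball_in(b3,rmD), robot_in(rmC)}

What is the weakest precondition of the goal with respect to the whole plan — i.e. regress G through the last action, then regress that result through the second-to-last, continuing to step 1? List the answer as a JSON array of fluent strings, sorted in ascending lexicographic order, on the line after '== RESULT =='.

Regress step by step:
  through step 4 (go(rmD,rmC)): drop {robot_in(rmC)}, keep {ball_in(b3,rmD)}, require {robot_in(rmD)}
    → {ball_in(b3,rmD), robot_in(rmD)}
  through step 3 (go(rmA,rmD)): drop {robot_in(rmD)}, keep {ball_in(b3,rmD)}, require {robot_in(rmA)}
    → {ball_in(b3,rmD), robot_in(rmA)}
  through step 2 (go(rmD,rmA)): drop {robot_in(rmA)}, keep {ball_in(b3,rmD)}, require {robot_in(rmD)}
    → {ball_in(b3,rmD), robot_in(rmD)}
  through step 1 (drop(b3,rmD,right)): drop {ball_in(b3,rmD)}, keep {robot_in(rmD)}, require {carry(b3,right), robot_in(rmD)}
    → {carry(b3,right), robot_in(rmD)}

== RESULT ==
["carry(b3,right)", "robot_in(rmD)"]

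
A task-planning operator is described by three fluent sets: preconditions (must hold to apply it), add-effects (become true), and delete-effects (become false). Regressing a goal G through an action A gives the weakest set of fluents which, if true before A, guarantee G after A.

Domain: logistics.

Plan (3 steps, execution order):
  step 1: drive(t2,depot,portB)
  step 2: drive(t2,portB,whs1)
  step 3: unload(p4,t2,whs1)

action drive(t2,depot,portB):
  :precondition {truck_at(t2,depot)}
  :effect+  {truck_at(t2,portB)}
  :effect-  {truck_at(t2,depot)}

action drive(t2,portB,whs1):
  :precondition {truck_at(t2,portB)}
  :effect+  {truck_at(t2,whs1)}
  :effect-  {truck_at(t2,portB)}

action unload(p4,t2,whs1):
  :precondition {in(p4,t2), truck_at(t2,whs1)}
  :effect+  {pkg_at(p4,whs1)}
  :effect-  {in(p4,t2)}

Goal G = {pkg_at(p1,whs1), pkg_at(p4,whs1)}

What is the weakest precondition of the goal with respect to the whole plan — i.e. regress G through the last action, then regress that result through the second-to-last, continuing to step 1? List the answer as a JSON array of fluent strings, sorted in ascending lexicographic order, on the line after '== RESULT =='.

Regress step by step:
  through step 3 (unload(p4,t2,whs1)): drop {pkg_at(p4,whs1)}, keep {pkg_at(p1,whs1)}, require {in(p4,t2), truck_at(t2,whs1)}
    → {in(p4,t2), pkg_at(p1,whs1), truck_at(t2,whs1)}
  through step 2 (drive(t2,portB,whs1)): drop {truck_at(t2,whs1)}, keep {in(p4,t2), pkg_at(p1,whs1)}, require {truck_at(t2,portB)}
    → {in(p4,t2), pkg_at(p1,whs1), truck_at(t2,portB)}
  through step 1 (drive(t2,depot,portB)): drop {truck_at(t2,portB)}, keep {in(p4,t2), pkg_at(p1,whs1)}, require {truck_at(t2,depot)}
    → {in(p4,t2), pkg_at(p1,whs1), truck_at(t2,depot)}

== RESULT ==
["in(p4,t2)", "pkg_at(p1,whs1)", "truck_at(t2,depot)"]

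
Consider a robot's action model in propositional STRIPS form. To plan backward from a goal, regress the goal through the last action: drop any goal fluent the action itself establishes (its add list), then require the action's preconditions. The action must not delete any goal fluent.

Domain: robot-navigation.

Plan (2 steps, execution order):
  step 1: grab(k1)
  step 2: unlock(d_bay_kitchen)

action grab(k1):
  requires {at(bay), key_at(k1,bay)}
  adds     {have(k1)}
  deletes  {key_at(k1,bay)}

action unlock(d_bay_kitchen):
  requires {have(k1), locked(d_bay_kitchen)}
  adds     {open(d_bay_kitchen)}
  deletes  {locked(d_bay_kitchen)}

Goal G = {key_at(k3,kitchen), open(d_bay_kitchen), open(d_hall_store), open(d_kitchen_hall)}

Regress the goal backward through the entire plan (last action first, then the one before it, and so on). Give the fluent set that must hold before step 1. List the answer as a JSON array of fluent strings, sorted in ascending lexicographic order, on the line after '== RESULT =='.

Regress step by step:
  through step 2 (unlock(d_bay_kitchen)): drop {open(d_bay_kitchen)}, keep {key_at(k3,kitchen), open(d_hall_store), open(d_kitchen_hall)}, require {have(k1), locked(d_bay_kitchen)}
    → {have(k1), key_at(k3,kitchen), locked(d_bay_kitchen), open(d_hall_store), open(d_kitchen_hall)}
  through step 1 (grab(k1)): drop {have(k1)}, keep {key_at(k3,kitchen), locked(d_bay_kitchen), open(d_hall_store), open(d_kitchen_hall)}, require {at(bay), key_at(k1,bay)}
    → {at(bay), key_at(k1,bay), key_at(k3,kitchen), locked(d_bay_kitchen), open(d_hall_store), open(d_kitchen_hall)}

== RESULT ==
["at(bay)", "key_at(k1,bay)", "key_at(k3,kitchen)", "locked(d_bay_kitchen)", "open(d_hall_store)", "open(d_kitchen_hall)"]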